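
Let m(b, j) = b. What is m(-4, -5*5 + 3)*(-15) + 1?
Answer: 61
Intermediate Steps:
m(-4, -5*5 + 3)*(-15) + 1 = -4*(-15) + 1 = 60 + 1 = 61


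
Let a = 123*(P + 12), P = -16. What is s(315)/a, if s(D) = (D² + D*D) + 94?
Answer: -49636/123 ≈ -403.54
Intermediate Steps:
a = -492 (a = 123*(-16 + 12) = 123*(-4) = -492)
s(D) = 94 + 2*D² (s(D) = (D² + D²) + 94 = 2*D² + 94 = 94 + 2*D²)
s(315)/a = (94 + 2*315²)/(-492) = (94 + 2*99225)*(-1/492) = (94 + 198450)*(-1/492) = 198544*(-1/492) = -49636/123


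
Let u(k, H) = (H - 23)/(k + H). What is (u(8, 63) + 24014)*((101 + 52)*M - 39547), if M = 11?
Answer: -64559407376/71 ≈ -9.0929e+8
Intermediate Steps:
u(k, H) = (-23 + H)/(H + k)
(u(8, 63) + 24014)*((101 + 52)*M - 39547) = ((-23 + 63)/(63 + 8) + 24014)*((101 + 52)*11 - 39547) = (40/71 + 24014)*(153*11 - 39547) = ((1/71)*40 + 24014)*(1683 - 39547) = (40/71 + 24014)*(-37864) = (1705034/71)*(-37864) = -64559407376/71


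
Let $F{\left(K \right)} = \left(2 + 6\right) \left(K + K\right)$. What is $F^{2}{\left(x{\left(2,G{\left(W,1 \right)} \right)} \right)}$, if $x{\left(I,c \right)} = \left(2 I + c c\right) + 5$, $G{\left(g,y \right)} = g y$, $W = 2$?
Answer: $43264$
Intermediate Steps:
$x{\left(I,c \right)} = 5 + c^{2} + 2 I$ ($x{\left(I,c \right)} = \left(2 I + c^{2}\right) + 5 = \left(c^{2} + 2 I\right) + 5 = 5 + c^{2} + 2 I$)
$F{\left(K \right)} = 16 K$ ($F{\left(K \right)} = 8 \cdot 2 K = 16 K$)
$F^{2}{\left(x{\left(2,G{\left(W,1 \right)} \right)} \right)} = \left(16 \left(5 + \left(2 \cdot 1\right)^{2} + 2 \cdot 2\right)\right)^{2} = \left(16 \left(5 + 2^{2} + 4\right)\right)^{2} = \left(16 \left(5 + 4 + 4\right)\right)^{2} = \left(16 \cdot 13\right)^{2} = 208^{2} = 43264$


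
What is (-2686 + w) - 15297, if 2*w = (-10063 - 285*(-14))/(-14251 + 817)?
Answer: -483161171/26868 ≈ -17983.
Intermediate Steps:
w = 6073/26868 (w = ((-10063 - 285*(-14))/(-14251 + 817))/2 = ((-10063 + 3990)/(-13434))/2 = (-6073*(-1/13434))/2 = (1/2)*(6073/13434) = 6073/26868 ≈ 0.22603)
(-2686 + w) - 15297 = (-2686 + 6073/26868) - 15297 = -72161375/26868 - 15297 = -483161171/26868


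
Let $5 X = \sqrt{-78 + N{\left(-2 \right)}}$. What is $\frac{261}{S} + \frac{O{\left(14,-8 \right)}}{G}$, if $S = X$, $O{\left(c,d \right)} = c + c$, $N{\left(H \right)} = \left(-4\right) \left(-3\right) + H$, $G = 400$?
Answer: $\frac{7}{100} - \frac{1305 i \sqrt{17}}{34} \approx 0.07 - 158.25 i$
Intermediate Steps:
$N{\left(H \right)} = 12 + H$
$O{\left(c,d \right)} = 2 c$
$X = \frac{2 i \sqrt{17}}{5}$ ($X = \frac{\sqrt{-78 + \left(12 - 2\right)}}{5} = \frac{\sqrt{-78 + 10}}{5} = \frac{\sqrt{-68}}{5} = \frac{2 i \sqrt{17}}{5} \approx 1.6492 i$)
$S = \frac{2 i \sqrt{17}}{5} \approx 1.6492 i$
$\frac{261}{S} + \frac{O{\left(14,-8 \right)}}{G} = \frac{261}{\frac{2}{5} i \sqrt{17}} + \frac{2 \cdot 14}{400} = 261 \left(- \frac{5 i \sqrt{17}}{34}\right) + 28 \cdot \frac{1}{400} = - \frac{1305 i \sqrt{17}}{34} + \frac{7}{100} = \frac{7}{100} - \frac{1305 i \sqrt{17}}{34}$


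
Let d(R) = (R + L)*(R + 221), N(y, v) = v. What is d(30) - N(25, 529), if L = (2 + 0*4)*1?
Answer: 7503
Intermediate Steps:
L = 2 (L = (2 + 0)*1 = 2*1 = 2)
d(R) = (2 + R)*(221 + R) (d(R) = (R + 2)*(R + 221) = (2 + R)*(221 + R))
d(30) - N(25, 529) = (442 + 30² + 223*30) - 1*529 = (442 + 900 + 6690) - 529 = 8032 - 529 = 7503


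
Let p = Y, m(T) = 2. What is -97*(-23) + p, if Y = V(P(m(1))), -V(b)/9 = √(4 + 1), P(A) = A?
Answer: 2231 - 9*√5 ≈ 2210.9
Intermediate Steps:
V(b) = -9*√5 (V(b) = -9*√(4 + 1) = -9*√5)
Y = -9*√5 ≈ -20.125
p = -9*√5 ≈ -20.125
-97*(-23) + p = -97*(-23) - 9*√5 = 2231 - 9*√5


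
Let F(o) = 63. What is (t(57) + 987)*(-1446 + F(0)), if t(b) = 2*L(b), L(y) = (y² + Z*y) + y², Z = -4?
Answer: -18707841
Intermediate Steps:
L(y) = -4*y + 2*y² (L(y) = (y² - 4*y) + y² = -4*y + 2*y²)
t(b) = 4*b*(-2 + b) (t(b) = 2*(2*b*(-2 + b)) = 4*b*(-2 + b))
(t(57) + 987)*(-1446 + F(0)) = (4*57*(-2 + 57) + 987)*(-1446 + 63) = (4*57*55 + 987)*(-1383) = (12540 + 987)*(-1383) = 13527*(-1383) = -18707841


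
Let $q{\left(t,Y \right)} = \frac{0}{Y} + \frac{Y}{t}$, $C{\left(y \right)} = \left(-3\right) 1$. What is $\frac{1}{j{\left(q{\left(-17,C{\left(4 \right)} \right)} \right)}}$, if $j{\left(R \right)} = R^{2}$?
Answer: $\frac{289}{9} \approx 32.111$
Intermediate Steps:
$C{\left(y \right)} = -3$
$q{\left(t,Y \right)} = \frac{Y}{t}$ ($q{\left(t,Y \right)} = 0 + \frac{Y}{t} = \frac{Y}{t}$)
$\frac{1}{j{\left(q{\left(-17,C{\left(4 \right)} \right)} \right)}} = \frac{1}{\left(- \frac{3}{-17}\right)^{2}} = \frac{1}{\left(\left(-3\right) \left(- \frac{1}{17}\right)\right)^{2}} = \frac{1}{\left(\frac{3}{17}\right)^{2}} = \frac{1}{\frac{9}{289}} = \frac{289}{9}$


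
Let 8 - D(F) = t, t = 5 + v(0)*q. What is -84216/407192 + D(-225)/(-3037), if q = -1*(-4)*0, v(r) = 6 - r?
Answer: -32123196/154580263 ≈ -0.20781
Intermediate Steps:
q = 0 (q = 4*0 = 0)
t = 5 (t = 5 + (6 - 1*0)*0 = 5 + (6 + 0)*0 = 5 + 6*0 = 5 + 0 = 5)
D(F) = 3 (D(F) = 8 - 1*5 = 8 - 5 = 3)
-84216/407192 + D(-225)/(-3037) = -84216/407192 + 3/(-3037) = -84216*1/407192 + 3*(-1/3037) = -10527/50899 - 3/3037 = -32123196/154580263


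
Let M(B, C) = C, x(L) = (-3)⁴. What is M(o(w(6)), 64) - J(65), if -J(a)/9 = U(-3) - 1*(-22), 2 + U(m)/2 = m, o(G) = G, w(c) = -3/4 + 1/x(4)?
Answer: 172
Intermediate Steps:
x(L) = 81
w(c) = -239/324 (w(c) = -3/4 + 1/81 = -3*¼ + 1*(1/81) = -¾ + 1/81 = -239/324)
U(m) = -4 + 2*m
J(a) = -108 (J(a) = -9*((-4 + 2*(-3)) - 1*(-22)) = -9*((-4 - 6) + 22) = -9*(-10 + 22) = -9*12 = -108)
M(o(w(6)), 64) - J(65) = 64 - 1*(-108) = 64 + 108 = 172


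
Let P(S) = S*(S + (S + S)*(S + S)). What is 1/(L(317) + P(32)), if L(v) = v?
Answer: 1/132413 ≈ 7.5521e-6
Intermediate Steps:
P(S) = S*(S + 4*S**2) (P(S) = S*(S + (2*S)*(2*S)) = S*(S + 4*S**2))
1/(L(317) + P(32)) = 1/(317 + 32**2*(1 + 4*32)) = 1/(317 + 1024*(1 + 128)) = 1/(317 + 1024*129) = 1/(317 + 132096) = 1/132413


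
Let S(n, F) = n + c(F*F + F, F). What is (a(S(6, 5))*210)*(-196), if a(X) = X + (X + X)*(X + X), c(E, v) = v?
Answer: -20374200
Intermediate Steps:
S(n, F) = F + n (S(n, F) = n + F = F + n)
a(X) = X + 4*X² (a(X) = X + (2*X)*(2*X) = X + 4*X²)
(a(S(6, 5))*210)*(-196) = (((5 + 6)*(1 + 4*(5 + 6)))*210)*(-196) = ((11*(1 + 4*11))*210)*(-196) = ((11*(1 + 44))*210)*(-196) = ((11*45)*210)*(-196) = (495*210)*(-196) = 103950*(-196) = -20374200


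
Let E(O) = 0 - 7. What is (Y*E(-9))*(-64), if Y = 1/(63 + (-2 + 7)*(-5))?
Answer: 224/19 ≈ 11.789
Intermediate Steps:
E(O) = -7
Y = 1/38 (Y = 1/(63 + 5*(-5)) = 1/(63 - 25) = 1/38 ≈ 0.026316)
(Y*E(-9))*(-64) = ((1/38)*(-7))*(-64) = -7/38*(-64) = 224/19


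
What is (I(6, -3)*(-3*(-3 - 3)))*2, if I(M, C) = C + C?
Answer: -216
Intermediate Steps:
I(M, C) = 2*C
(I(6, -3)*(-3*(-3 - 3)))*2 = ((2*(-3))*(-3*(-3 - 3)))*2 = -(-18)*(-6)*2 = -6*18*2 = -108*2 = -216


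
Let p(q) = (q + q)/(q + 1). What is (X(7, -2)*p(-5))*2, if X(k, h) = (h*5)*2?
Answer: -100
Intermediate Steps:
X(k, h) = 10*h (X(k, h) = (5*h)*2 = 10*h)
p(q) = 2*q/(1 + q) (p(q) = (2*q)/(1 + q) = 2*q/(1 + q))
(X(7, -2)*p(-5))*2 = ((10*(-2))*(2*(-5)/(1 - 5)))*2 = -40*(-5)/(-4)*2 = -40*(-5)*(-1)/4*2 = -20*5/2*2 = -50*2 = -100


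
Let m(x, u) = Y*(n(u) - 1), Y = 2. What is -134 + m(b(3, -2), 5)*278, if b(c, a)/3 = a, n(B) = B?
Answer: 2090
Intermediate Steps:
b(c, a) = 3*a
m(x, u) = -2 + 2*u (m(x, u) = 2*(u - 1) = 2*(-1 + u) = -2 + 2*u)
-134 + m(b(3, -2), 5)*278 = -134 + (-2 + 2*5)*278 = -134 + (-2 + 10)*278 = -134 + 8*278 = -134 + 2224 = 2090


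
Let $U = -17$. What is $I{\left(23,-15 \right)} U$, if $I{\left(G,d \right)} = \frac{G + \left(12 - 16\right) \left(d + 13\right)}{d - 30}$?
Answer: $\frac{527}{45} \approx 11.711$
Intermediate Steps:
$I{\left(G,d \right)} = \frac{-52 + G - 4 d}{-30 + d}$ ($I{\left(G,d \right)} = \frac{G - 4 \left(13 + d\right)}{-30 + d} = \frac{G - \left(52 + 4 d\right)}{-30 + d} = \frac{-52 + G - 4 d}{-30 + d}$)
$I{\left(23,-15 \right)} U = \frac{-52 + 23 - -60}{-30 - 15} \left(-17\right) = \frac{-52 + 23 + 60}{-45} \left(-17\right) = \left(- \frac{1}{45}\right) 31 \left(-17\right) = \left(- \frac{31}{45}\right) \left(-17\right) = \frac{527}{45}$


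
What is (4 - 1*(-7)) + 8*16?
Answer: 139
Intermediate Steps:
(4 - 1*(-7)) + 8*16 = (4 + 7) + 128 = 11 + 128 = 139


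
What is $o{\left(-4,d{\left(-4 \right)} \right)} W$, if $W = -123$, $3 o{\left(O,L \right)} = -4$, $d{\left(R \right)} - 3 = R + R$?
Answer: $164$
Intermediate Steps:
$d{\left(R \right)} = 3 + 2 R$ ($d{\left(R \right)} = 3 + \left(R + R\right) = 3 + 2 R$)
$o{\left(O,L \right)} = - \frac{4}{3}$ ($o{\left(O,L \right)} = \frac{1}{3} \left(-4\right) = - \frac{4}{3}$)
$o{\left(-4,d{\left(-4 \right)} \right)} W = \left(- \frac{4}{3}\right) \left(-123\right) = 164$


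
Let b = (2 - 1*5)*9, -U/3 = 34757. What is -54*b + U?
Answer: -102813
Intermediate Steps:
U = -104271 (U = -3*34757 = -104271)
b = -27 (b = (2 - 5)*9 = -3*9 = -27)
-54*b + U = -54*(-27) - 104271 = 1458 - 104271 = -102813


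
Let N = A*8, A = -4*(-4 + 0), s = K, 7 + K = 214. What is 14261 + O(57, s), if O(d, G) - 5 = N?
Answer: 14394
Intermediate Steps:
K = 207 (K = -7 + 214 = 207)
s = 207
A = 16 (A = -4*(-4) = 16)
N = 128 (N = 16*8 = 128)
O(d, G) = 133 (O(d, G) = 5 + 128 = 133)
14261 + O(57, s) = 14261 + 133 = 14394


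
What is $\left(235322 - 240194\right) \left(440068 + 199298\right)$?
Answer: $-3114991152$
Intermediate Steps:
$\left(235322 - 240194\right) \left(440068 + 199298\right) = \left(-4872\right) 639366 = -3114991152$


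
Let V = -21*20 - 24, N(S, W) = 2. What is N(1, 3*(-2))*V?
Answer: -888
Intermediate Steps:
V = -444 (V = -420 - 24 = -444)
N(1, 3*(-2))*V = 2*(-444) = -888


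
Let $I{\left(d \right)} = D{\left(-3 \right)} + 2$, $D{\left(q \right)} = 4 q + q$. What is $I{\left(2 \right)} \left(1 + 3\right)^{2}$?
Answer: $-208$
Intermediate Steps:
$D{\left(q \right)} = 5 q$
$I{\left(d \right)} = -13$ ($I{\left(d \right)} = 5 \left(-3\right) + 2 = -15 + 2 = -13$)
$I{\left(2 \right)} \left(1 + 3\right)^{2} = - 13 \left(1 + 3\right)^{2} = - 13 \cdot 4^{2} = \left(-13\right) 16 = -208$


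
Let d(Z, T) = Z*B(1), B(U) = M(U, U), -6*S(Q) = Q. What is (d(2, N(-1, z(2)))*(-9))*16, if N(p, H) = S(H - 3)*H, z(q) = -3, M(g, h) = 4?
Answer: -1152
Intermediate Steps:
S(Q) = -Q/6
B(U) = 4
N(p, H) = H*(½ - H/6) (N(p, H) = (-(H - 3)/6)*H = (-(-3 + H)/6)*H = (½ - H/6)*H = H*(½ - H/6))
d(Z, T) = 4*Z (d(Z, T) = Z*4 = 4*Z)
(d(2, N(-1, z(2)))*(-9))*16 = ((4*2)*(-9))*16 = (8*(-9))*16 = -72*16 = -1152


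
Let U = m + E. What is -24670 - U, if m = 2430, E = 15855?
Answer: -42955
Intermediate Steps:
U = 18285 (U = 2430 + 15855 = 18285)
-24670 - U = -24670 - 1*18285 = -24670 - 18285 = -42955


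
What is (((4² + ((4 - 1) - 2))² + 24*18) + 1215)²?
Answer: 3748096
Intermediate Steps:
(((4² + ((4 - 1) - 2))² + 24*18) + 1215)² = (((16 + (3 - 2))² + 432) + 1215)² = (((16 + 1)² + 432) + 1215)² = ((17² + 432) + 1215)² = ((289 + 432) + 1215)² = (721 + 1215)² = 1936² = 3748096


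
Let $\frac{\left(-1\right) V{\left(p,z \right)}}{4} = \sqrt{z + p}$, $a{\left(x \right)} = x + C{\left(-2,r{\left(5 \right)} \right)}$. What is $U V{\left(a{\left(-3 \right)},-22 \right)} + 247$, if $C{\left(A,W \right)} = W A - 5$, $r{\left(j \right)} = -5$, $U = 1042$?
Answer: $247 - 8336 i \sqrt{5} \approx 247.0 - 18640.0 i$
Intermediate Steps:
$C{\left(A,W \right)} = -5 + A W$ ($C{\left(A,W \right)} = A W - 5 = -5 + A W$)
$a{\left(x \right)} = 5 + x$ ($a{\left(x \right)} = x - -5 = x + \left(-5 + 10\right) = x + 5 = 5 + x$)
$V{\left(p,z \right)} = - 4 \sqrt{p + z}$ ($V{\left(p,z \right)} = - 4 \sqrt{z + p} = - 4 \sqrt{p + z}$)
$U V{\left(a{\left(-3 \right)},-22 \right)} + 247 = 1042 \left(- 4 \sqrt{\left(5 - 3\right) - 22}\right) + 247 = 1042 \left(- 4 \sqrt{2 - 22}\right) + 247 = 1042 \left(- 4 \sqrt{-20}\right) + 247 = 1042 \left(- 4 \cdot 2 i \sqrt{5}\right) + 247 = 1042 \left(- 8 i \sqrt{5}\right) + 247 = - 8336 i \sqrt{5} + 247 = 247 - 8336 i \sqrt{5}$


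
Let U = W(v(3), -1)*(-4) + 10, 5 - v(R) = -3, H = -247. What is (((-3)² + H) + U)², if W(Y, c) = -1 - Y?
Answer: 36864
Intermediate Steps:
v(R) = 8 (v(R) = 5 - 1*(-3) = 5 + 3 = 8)
U = 46 (U = (-1 - 1*8)*(-4) + 10 = (-1 - 8)*(-4) + 10 = -9*(-4) + 10 = 36 + 10 = 46)
(((-3)² + H) + U)² = (((-3)² - 247) + 46)² = ((9 - 247) + 46)² = (-238 + 46)² = (-192)² = 36864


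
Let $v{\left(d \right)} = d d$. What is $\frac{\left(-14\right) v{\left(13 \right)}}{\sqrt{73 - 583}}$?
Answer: $\frac{1183 i \sqrt{510}}{255} \approx 104.77 i$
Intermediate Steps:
$v{\left(d \right)} = d^{2}$
$\frac{\left(-14\right) v{\left(13 \right)}}{\sqrt{73 - 583}} = \frac{\left(-14\right) 13^{2}}{\sqrt{73 - 583}} = \frac{\left(-14\right) 169}{\sqrt{-510}} = \frac{1}{i \sqrt{510}} \left(-2366\right) = - \frac{i \sqrt{510}}{510} \left(-2366\right) = \frac{1183 i \sqrt{510}}{255}$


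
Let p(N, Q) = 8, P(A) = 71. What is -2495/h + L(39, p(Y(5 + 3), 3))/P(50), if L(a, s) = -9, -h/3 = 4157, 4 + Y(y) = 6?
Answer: 64906/885441 ≈ 0.073304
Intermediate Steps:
Y(y) = 2 (Y(y) = -4 + 6 = 2)
h = -12471 (h = -3*4157 = -12471)
-2495/h + L(39, p(Y(5 + 3), 3))/P(50) = -2495/(-12471) - 9/71 = -2495*(-1/12471) - 9*1/71 = 2495/12471 - 9/71 = 64906/885441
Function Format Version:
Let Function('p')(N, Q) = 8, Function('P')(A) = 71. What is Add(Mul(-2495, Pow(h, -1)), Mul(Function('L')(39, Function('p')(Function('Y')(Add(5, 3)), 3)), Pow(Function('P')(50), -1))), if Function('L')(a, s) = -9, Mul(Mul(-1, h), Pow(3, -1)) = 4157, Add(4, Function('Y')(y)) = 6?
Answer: Rational(64906, 885441) ≈ 0.073304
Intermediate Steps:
Function('Y')(y) = 2 (Function('Y')(y) = Add(-4, 6) = 2)
h = -12471 (h = Mul(-3, 4157) = -12471)
Add(Mul(-2495, Pow(h, -1)), Mul(Function('L')(39, Function('p')(Function('Y')(Add(5, 3)), 3)), Pow(Function('P')(50), -1))) = Add(Mul(-2495, Pow(-12471, -1)), Mul(-9, Pow(71, -1))) = Add(Mul(-2495, Rational(-1, 12471)), Mul(-9, Rational(1, 71))) = Add(Rational(2495, 12471), Rational(-9, 71)) = Rational(64906, 885441)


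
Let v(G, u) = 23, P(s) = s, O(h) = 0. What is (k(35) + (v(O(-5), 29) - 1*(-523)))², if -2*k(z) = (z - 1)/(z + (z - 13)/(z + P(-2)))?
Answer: 3407173641/11449 ≈ 2.9760e+5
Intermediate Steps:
k(z) = -(-1 + z)/(2*(z + (-13 + z)/(-2 + z))) (k(z) = -(z - 1)/(2*(z + (z - 13)/(z - 2))) = -(-1 + z)/(2*(z + (-13 + z)/(-2 + z))))
(k(35) + (v(O(-5), 29) - 1*(-523)))² = ((-2 - 1*35² + 3*35)/(2*(-13 + 35² - 1*35)) + (23 - 1*(-523)))² = ((-2 - 1*1225 + 105)/(2*(-13 + 1225 - 35)) + (23 + 523))² = ((½)*(-2 - 1225 + 105)/1177 + 546)² = ((½)*(1/1177)*(-1122) + 546)² = (-51/107 + 546)² = (58371/107)² = 3407173641/11449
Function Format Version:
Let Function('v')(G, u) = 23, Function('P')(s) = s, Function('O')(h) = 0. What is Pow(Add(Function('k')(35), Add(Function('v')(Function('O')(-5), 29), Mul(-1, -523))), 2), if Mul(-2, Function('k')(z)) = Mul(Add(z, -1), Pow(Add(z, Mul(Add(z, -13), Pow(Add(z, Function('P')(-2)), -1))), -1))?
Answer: Rational(3407173641, 11449) ≈ 2.9760e+5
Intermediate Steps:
Function('k')(z) = Mul(Rational(-1, 2), Pow(Add(z, Mul(Pow(Add(-2, z), -1), Add(-13, z))), -1), Add(-1, z)) (Function('k')(z) = Mul(Rational(-1, 2), Mul(Add(z, -1), Pow(Add(z, Mul(Add(z, -13), Pow(Add(z, -2), -1))), -1))) = Mul(Rational(-1, 2), Mul(Add(-1, z), Pow(Add(z, Mul(Add(-13, z), Pow(Add(-2, z), -1))), -1))) = Mul(Rational(-1, 2), Mul(Add(-1, z), Pow(Add(z, Mul(Pow(Add(-2, z), -1), Add(-13, z))), -1))) = Mul(Rational(-1, 2), Mul(Pow(Add(z, Mul(Pow(Add(-2, z), -1), Add(-13, z))), -1), Add(-1, z))) = Mul(Rational(-1, 2), Pow(Add(z, Mul(Pow(Add(-2, z), -1), Add(-13, z))), -1), Add(-1, z)))
Pow(Add(Function('k')(35), Add(Function('v')(Function('O')(-5), 29), Mul(-1, -523))), 2) = Pow(Add(Mul(Rational(1, 2), Pow(Add(-13, Pow(35, 2), Mul(-1, 35)), -1), Add(-2, Mul(-1, Pow(35, 2)), Mul(3, 35))), Add(23, Mul(-1, -523))), 2) = Pow(Add(Mul(Rational(1, 2), Pow(Add(-13, 1225, -35), -1), Add(-2, Mul(-1, 1225), 105)), Add(23, 523)), 2) = Pow(Add(Mul(Rational(1, 2), Pow(1177, -1), Add(-2, -1225, 105)), 546), 2) = Pow(Add(Mul(Rational(1, 2), Rational(1, 1177), -1122), 546), 2) = Pow(Add(Rational(-51, 107), 546), 2) = Pow(Rational(58371, 107), 2) = Rational(3407173641, 11449)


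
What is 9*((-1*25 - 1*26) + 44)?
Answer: -63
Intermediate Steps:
9*((-1*25 - 1*26) + 44) = 9*((-25 - 26) + 44) = 9*(-51 + 44) = 9*(-7) = -63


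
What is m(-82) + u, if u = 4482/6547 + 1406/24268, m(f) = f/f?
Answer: 138428427/79441298 ≈ 1.7425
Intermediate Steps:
m(f) = 1
u = 58987129/79441298 (u = 4482*(1/6547) + 1406*(1/24268) = 4482/6547 + 703/12134 = 58987129/79441298 ≈ 0.74253)
m(-82) + u = 1 + 58987129/79441298 = 138428427/79441298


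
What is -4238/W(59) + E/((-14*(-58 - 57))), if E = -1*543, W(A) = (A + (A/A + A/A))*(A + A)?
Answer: -5365847/5794390 ≈ -0.92604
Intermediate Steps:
W(A) = 2*A*(2 + A) (W(A) = (A + (1 + 1))*(2*A) = (A + 2)*(2*A) = (2 + A)*(2*A) = 2*A*(2 + A))
E = -543
-4238/W(59) + E/((-14*(-58 - 57))) = -4238*1/(118*(2 + 59)) - 543*(-1/(14*(-58 - 57))) = -4238/(2*59*61) - 543/((-14*(-115))) = -4238/7198 - 543/1610 = -4238*1/7198 - 543*1/1610 = -2119/3599 - 543/1610 = -5365847/5794390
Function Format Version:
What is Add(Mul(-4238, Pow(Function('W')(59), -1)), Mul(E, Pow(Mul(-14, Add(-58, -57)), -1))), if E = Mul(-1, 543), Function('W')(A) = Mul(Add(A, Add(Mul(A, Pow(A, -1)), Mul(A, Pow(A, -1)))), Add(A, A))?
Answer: Rational(-5365847, 5794390) ≈ -0.92604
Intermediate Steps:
Function('W')(A) = Mul(2, A, Add(2, A)) (Function('W')(A) = Mul(Add(A, Add(1, 1)), Mul(2, A)) = Mul(Add(A, 2), Mul(2, A)) = Mul(Add(2, A), Mul(2, A)) = Mul(2, A, Add(2, A)))
E = -543
Add(Mul(-4238, Pow(Function('W')(59), -1)), Mul(E, Pow(Mul(-14, Add(-58, -57)), -1))) = Add(Mul(-4238, Pow(Mul(2, 59, Add(2, 59)), -1)), Mul(-543, Pow(Mul(-14, Add(-58, -57)), -1))) = Add(Mul(-4238, Pow(Mul(2, 59, 61), -1)), Mul(-543, Pow(Mul(-14, -115), -1))) = Add(Mul(-4238, Pow(7198, -1)), Mul(-543, Pow(1610, -1))) = Add(Mul(-4238, Rational(1, 7198)), Mul(-543, Rational(1, 1610))) = Add(Rational(-2119, 3599), Rational(-543, 1610)) = Rational(-5365847, 5794390)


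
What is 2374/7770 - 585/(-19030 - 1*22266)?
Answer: 51291077/160434960 ≈ 0.31970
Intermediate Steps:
2374/7770 - 585/(-19030 - 1*22266) = 2374*(1/7770) - 585/(-19030 - 22266) = 1187/3885 - 585/(-41296) = 1187/3885 - 585*(-1/41296) = 1187/3885 + 585/41296 = 51291077/160434960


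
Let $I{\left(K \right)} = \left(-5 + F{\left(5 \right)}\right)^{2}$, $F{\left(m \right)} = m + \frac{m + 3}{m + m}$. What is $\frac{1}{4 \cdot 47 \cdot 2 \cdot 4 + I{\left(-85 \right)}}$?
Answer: $\frac{25}{37616} \approx 0.00066461$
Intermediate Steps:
$F{\left(m \right)} = m + \frac{3 + m}{2 m}$
$I{\left(K \right)} = \frac{16}{25}$ ($I{\left(K \right)} = \left(-5 + \left(\frac{1}{2} + 5 + \frac{3}{2 \cdot 5}\right)\right)^{2} = \left(-5 + \left(\frac{1}{2} + 5 + \frac{3}{2} \cdot \frac{1}{5}\right)\right)^{2} = \left(-5 + \left(\frac{1}{2} + 5 + \frac{3}{10}\right)\right)^{2} = \left(-5 + \frac{29}{5}\right)^{2} = \left(\frac{4}{5}\right)^{2} = \frac{16}{25}$)
$\frac{1}{4 \cdot 47 \cdot 2 \cdot 4 + I{\left(-85 \right)}} = \frac{1}{4 \cdot 47 \cdot 2 \cdot 4 + \frac{16}{25}} = \frac{1}{188 \cdot 8 + \frac{16}{25}} = \frac{1}{1504 + \frac{16}{25}} = \frac{1}{\frac{37616}{25}} = \frac{25}{37616}$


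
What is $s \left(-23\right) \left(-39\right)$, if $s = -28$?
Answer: $-25116$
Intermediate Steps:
$s \left(-23\right) \left(-39\right) = \left(-28\right) \left(-23\right) \left(-39\right) = 644 \left(-39\right) = -25116$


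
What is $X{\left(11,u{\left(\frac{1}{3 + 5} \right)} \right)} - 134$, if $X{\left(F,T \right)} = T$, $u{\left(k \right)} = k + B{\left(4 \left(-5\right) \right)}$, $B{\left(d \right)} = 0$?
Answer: $- \frac{1071}{8} \approx -133.88$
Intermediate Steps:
$u{\left(k \right)} = k$ ($u{\left(k \right)} = k + 0 = k$)
$X{\left(11,u{\left(\frac{1}{3 + 5} \right)} \right)} - 134 = \frac{1}{3 + 5} - 134 = \frac{1}{8} - 134 = - \frac{1071}{8}$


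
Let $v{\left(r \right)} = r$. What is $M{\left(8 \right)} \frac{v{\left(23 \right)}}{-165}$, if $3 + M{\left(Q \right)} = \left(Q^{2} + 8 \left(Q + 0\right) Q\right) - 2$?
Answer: $- \frac{13133}{165} \approx -79.594$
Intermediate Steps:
$M{\left(Q \right)} = -5 + 9 Q^{2}$ ($M{\left(Q \right)} = -3 - \left(2 - Q^{2} - 8 \left(Q + 0\right) Q\right) = -3 - \left(2 - Q^{2} - 8 Q Q\right) = -3 + \left(\left(Q^{2} + 8 Q^{2}\right) - 2\right) = -3 + \left(9 Q^{2} - 2\right) = -3 + \left(-2 + 9 Q^{2}\right) = -5 + 9 Q^{2}$)
$M{\left(8 \right)} \frac{v{\left(23 \right)}}{-165} = \left(-5 + 9 \cdot 8^{2}\right) \frac{23}{-165} = \left(-5 + 9 \cdot 64\right) 23 \left(- \frac{1}{165}\right) = \left(-5 + 576\right) \left(- \frac{23}{165}\right) = 571 \left(- \frac{23}{165}\right) = - \frac{13133}{165}$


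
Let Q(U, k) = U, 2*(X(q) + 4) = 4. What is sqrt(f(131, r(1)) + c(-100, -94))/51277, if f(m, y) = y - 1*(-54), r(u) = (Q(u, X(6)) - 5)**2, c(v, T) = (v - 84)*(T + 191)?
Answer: I*sqrt(17778)/51277 ≈ 0.0026003*I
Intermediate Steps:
X(q) = -2 (X(q) = -4 + (1/2)*4 = -4 + 2 = -2)
c(v, T) = (-84 + v)*(191 + T)
r(u) = (-5 + u)**2 (r(u) = (u - 5)**2 = (-5 + u)**2)
f(m, y) = 54 + y (f(m, y) = y + 54 = 54 + y)
sqrt(f(131, r(1)) + c(-100, -94))/51277 = sqrt((54 + (-5 + 1)**2) + (-16044 - 84*(-94) + 191*(-100) - 94*(-100)))/51277 = sqrt((54 + (-4)**2) + (-16044 + 7896 - 19100 + 9400))*(1/51277) = sqrt((54 + 16) - 17848)*(1/51277) = sqrt(70 - 17848)*(1/51277) = sqrt(-17778)*(1/51277) = (I*sqrt(17778))*(1/51277) = I*sqrt(17778)/51277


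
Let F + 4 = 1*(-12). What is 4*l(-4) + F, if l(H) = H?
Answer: -32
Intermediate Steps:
F = -16 (F = -4 + 1*(-12) = -4 - 12 = -16)
4*l(-4) + F = 4*(-4) - 16 = -16 - 16 = -32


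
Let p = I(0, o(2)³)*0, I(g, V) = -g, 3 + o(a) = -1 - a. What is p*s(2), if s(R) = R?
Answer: 0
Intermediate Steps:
o(a) = -4 - a (o(a) = -3 + (-1 - a) = -4 - a)
p = 0 (p = -1*0*0 = 0*0 = 0)
p*s(2) = 0*2 = 0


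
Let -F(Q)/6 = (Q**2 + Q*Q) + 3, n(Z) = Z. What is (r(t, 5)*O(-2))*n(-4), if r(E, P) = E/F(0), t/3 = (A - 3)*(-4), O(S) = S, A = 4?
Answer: 16/3 ≈ 5.3333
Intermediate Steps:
F(Q) = -18 - 12*Q**2 (F(Q) = -6*((Q**2 + Q*Q) + 3) = -6*((Q**2 + Q**2) + 3) = -6*(2*Q**2 + 3) = -6*(3 + 2*Q**2) = -18 - 12*Q**2)
t = -12 (t = 3*((4 - 3)*(-4)) = 3*(1*(-4)) = 3*(-4) = -12)
r(E, P) = -E/18 (r(E, P) = E/(-18 - 12*0**2) = E/(-18 - 12*0) = E/(-18 + 0) = E/(-18) = E*(-1/18) = -E/18)
(r(t, 5)*O(-2))*n(-4) = (-1/18*(-12)*(-2))*(-4) = ((2/3)*(-2))*(-4) = -4/3*(-4) = 16/3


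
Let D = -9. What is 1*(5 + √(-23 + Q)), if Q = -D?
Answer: 5 + I*√14 ≈ 5.0 + 3.7417*I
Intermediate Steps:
Q = 9 (Q = -1*(-9) = 9)
1*(5 + √(-23 + Q)) = 1*(5 + √(-23 + 9)) = 1*(5 + √(-14)) = 1*(5 + I*√14) = 5 + I*√14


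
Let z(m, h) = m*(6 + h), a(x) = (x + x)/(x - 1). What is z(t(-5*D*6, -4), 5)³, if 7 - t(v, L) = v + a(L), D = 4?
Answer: 328080696273/125 ≈ 2.6246e+9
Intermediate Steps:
a(x) = 2*x/(-1 + x) (a(x) = (2*x)/(-1 + x) = 2*x/(-1 + x))
t(v, L) = 7 - v - 2*L/(-1 + L) (t(v, L) = 7 - (v + 2*L/(-1 + L)) = 7 + (-v - 2*L/(-1 + L)) = 7 - v - 2*L/(-1 + L))
z(t(-5*D*6, -4), 5)³ = (((-2*(-4) + (-1 - 4)*(7 - (-5*4)*6))/(-1 - 4))*(6 + 5))³ = (((8 - 5*(7 - (-20)*6))/(-5))*11)³ = (-(8 - 5*(7 - 1*(-120)))/5*11)³ = (-(8 - 5*(7 + 120))/5*11)³ = (-(8 - 5*127)/5*11)³ = (-(8 - 635)/5*11)³ = (-⅕*(-627)*11)³ = ((627/5)*11)³ = (6897/5)³ = 328080696273/125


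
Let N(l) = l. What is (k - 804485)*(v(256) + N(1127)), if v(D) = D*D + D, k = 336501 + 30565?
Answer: -29271642061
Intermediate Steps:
k = 367066
v(D) = D + D² (v(D) = D² + D = D + D²)
(k - 804485)*(v(256) + N(1127)) = (367066 - 804485)*(256*(1 + 256) + 1127) = -437419*(256*257 + 1127) = -437419*(65792 + 1127) = -437419*66919 = -29271642061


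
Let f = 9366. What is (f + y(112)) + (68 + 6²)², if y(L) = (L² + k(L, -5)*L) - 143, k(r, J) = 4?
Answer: 33031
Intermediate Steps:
y(L) = -143 + L² + 4*L (y(L) = (L² + 4*L) - 143 = -143 + L² + 4*L)
(f + y(112)) + (68 + 6²)² = (9366 + (-143 + 112² + 4*112)) + (68 + 6²)² = (9366 + (-143 + 12544 + 448)) + (68 + 36)² = (9366 + 12849) + 104² = 22215 + 10816 = 33031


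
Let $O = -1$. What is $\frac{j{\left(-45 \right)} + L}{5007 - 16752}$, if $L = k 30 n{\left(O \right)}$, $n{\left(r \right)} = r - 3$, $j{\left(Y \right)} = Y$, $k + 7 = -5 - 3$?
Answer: $- \frac{13}{87} \approx -0.14943$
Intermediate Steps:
$k = -15$ ($k = -7 - 8 = -15$)
$n{\left(r \right)} = -3 + r$
$L = 1800$ ($L = \left(-15\right) 30 \left(-3 - 1\right) = \left(-450\right) \left(-4\right) = 1800$)
$\frac{j{\left(-45 \right)} + L}{5007 - 16752} = \frac{-45 + 1800}{5007 - 16752} = \frac{1755}{-11745} = 1755 \left(- \frac{1}{11745}\right) = - \frac{13}{87}$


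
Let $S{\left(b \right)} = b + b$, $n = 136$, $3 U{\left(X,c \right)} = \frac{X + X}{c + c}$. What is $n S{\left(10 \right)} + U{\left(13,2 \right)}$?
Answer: $\frac{16333}{6} \approx 2722.2$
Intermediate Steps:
$U{\left(X,c \right)} = \frac{X}{3 c}$ ($U{\left(X,c \right)} = \frac{\left(X + X\right) \frac{1}{c + c}}{3} = \frac{2 X \frac{1}{2 c}}{3} = \frac{X \frac{1}{c}}{3} = \frac{X}{3 c}$)
$S{\left(b \right)} = 2 b$
$n S{\left(10 \right)} + U{\left(13,2 \right)} = 136 \cdot 2 \cdot 10 + \frac{1}{3} \cdot 13 \cdot \frac{1}{2} = 136 \cdot 20 + \frac{1}{3} \cdot 13 \cdot \frac{1}{2} = 2720 + \frac{13}{6} = \frac{16333}{6}$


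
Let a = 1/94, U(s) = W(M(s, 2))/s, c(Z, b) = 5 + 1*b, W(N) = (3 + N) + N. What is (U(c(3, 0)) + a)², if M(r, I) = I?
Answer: 439569/220900 ≈ 1.9899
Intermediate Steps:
W(N) = 3 + 2*N
c(Z, b) = 5 + b
U(s) = 7/s (U(s) = (3 + 2*2)/s = (3 + 4)/s = 7/s)
a = 1/94 ≈ 0.010638
(U(c(3, 0)) + a)² = (7/(5 + 0) + 1/94)² = (7/5 + 1/94)² = (663/470)² = 439569/220900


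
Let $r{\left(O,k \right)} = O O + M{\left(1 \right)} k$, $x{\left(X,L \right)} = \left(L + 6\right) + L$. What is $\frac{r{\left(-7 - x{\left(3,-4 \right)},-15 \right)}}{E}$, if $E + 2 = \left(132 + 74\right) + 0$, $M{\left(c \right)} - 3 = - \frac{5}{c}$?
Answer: $\frac{55}{204} \approx 0.26961$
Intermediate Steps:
$M{\left(c \right)} = 3 - \frac{5}{c}$
$E = 204$ ($E = -2 + \left(\left(132 + 74\right) + 0\right) = -2 + \left(206 + 0\right) = -2 + 206 = 204$)
$x{\left(X,L \right)} = 6 + 2 L$ ($x{\left(X,L \right)} = \left(6 + L\right) + L = 6 + 2 L$)
$r{\left(O,k \right)} = O^{2} - 2 k$ ($r{\left(O,k \right)} = O O + \left(3 - \frac{5}{1}\right) k = O^{2} + \left(3 - 5\right) k = O^{2} - 2 k$)
$\frac{r{\left(-7 - x{\left(3,-4 \right)},-15 \right)}}{E} = \frac{\left(-7 - \left(6 + 2 \left(-4\right)\right)\right)^{2} - -30}{204} = \left(\left(-7 - \left(6 - 8\right)\right)^{2} + 30\right) \frac{1}{204} = \left(\left(-7 - -2\right)^{2} + 30\right) \frac{1}{204} = \left(\left(-7 + 2\right)^{2} + 30\right) \frac{1}{204} = \left(\left(-5\right)^{2} + 30\right) \frac{1}{204} = \left(25 + 30\right) \frac{1}{204} = 55 \cdot \frac{1}{204} = \frac{55}{204}$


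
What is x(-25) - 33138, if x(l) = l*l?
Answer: -32513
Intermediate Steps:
x(l) = l²
x(-25) - 33138 = (-25)² - 33138 = 625 - 33138 = -32513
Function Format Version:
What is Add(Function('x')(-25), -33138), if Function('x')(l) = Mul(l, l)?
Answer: -32513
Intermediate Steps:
Function('x')(l) = Pow(l, 2)
Add(Function('x')(-25), -33138) = Add(Pow(-25, 2), -33138) = Add(625, -33138) = -32513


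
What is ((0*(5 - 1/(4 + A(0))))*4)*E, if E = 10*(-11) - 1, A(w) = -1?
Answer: 0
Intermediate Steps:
E = -111 (E = -110 - 1 = -111)
((0*(5 - 1/(4 + A(0))))*4)*E = ((0*(5 - 1/(4 - 1)))*4)*(-111) = ((0*(5 - 1/3))*4)*(-111) = ((0*(5 - 1*⅓))*4)*(-111) = ((0*(5 - ⅓))*4)*(-111) = ((0*(14/3))*4)*(-111) = (0*4)*(-111) = 0*(-111) = 0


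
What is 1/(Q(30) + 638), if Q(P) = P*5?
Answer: 1/788 ≈ 0.0012690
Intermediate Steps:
Q(P) = 5*P
1/(Q(30) + 638) = 1/(5*30 + 638) = 1/(150 + 638) = 1/788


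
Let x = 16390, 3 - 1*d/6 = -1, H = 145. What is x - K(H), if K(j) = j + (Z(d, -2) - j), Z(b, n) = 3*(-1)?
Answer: 16393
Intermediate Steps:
d = 24 (d = 18 - 6*(-1) = 18 + 6 = 24)
Z(b, n) = -3
K(j) = -3 (K(j) = j + (-3 - j) = -3)
x - K(H) = 16390 - 1*(-3) = 16390 + 3 = 16393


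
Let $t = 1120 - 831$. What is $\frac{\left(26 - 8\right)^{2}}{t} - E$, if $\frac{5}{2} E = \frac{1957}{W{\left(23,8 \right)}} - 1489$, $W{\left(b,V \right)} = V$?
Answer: $\frac{576695}{1156} \approx 498.87$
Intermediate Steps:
$t = 289$
$E = - \frac{1991}{4}$ ($E = \frac{2 \left(\frac{1957}{8} - 1489\right)}{5} = \frac{2}{5} \left(- \frac{9955}{8}\right) = - \frac{1991}{4} \approx -497.75$)
$\frac{\left(26 - 8\right)^{2}}{t} - E = \frac{\left(26 - 8\right)^{2}}{289} - - \frac{1991}{4} = 18^{2} \cdot \frac{1}{289} + \frac{1991}{4} = 324 \cdot \frac{1}{289} + \frac{1991}{4} = \frac{324}{289} + \frac{1991}{4} = \frac{576695}{1156}$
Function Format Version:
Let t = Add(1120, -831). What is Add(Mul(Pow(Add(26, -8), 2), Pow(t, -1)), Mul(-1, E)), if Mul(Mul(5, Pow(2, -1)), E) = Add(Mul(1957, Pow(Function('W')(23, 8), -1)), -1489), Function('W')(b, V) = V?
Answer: Rational(576695, 1156) ≈ 498.87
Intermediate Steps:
t = 289
E = Rational(-1991, 4) (E = Mul(Rational(2, 5), Add(Mul(1957, Pow(8, -1)), -1489)) = Mul(Rational(2, 5), Add(Mul(1957, Rational(1, 8)), -1489)) = Mul(Rational(2, 5), Add(Rational(1957, 8), -1489)) = Mul(Rational(2, 5), Rational(-9955, 8)) = Rational(-1991, 4) ≈ -497.75)
Add(Mul(Pow(Add(26, -8), 2), Pow(t, -1)), Mul(-1, E)) = Add(Mul(Pow(Add(26, -8), 2), Pow(289, -1)), Mul(-1, Rational(-1991, 4))) = Add(Mul(Pow(18, 2), Rational(1, 289)), Rational(1991, 4)) = Add(Mul(324, Rational(1, 289)), Rational(1991, 4)) = Add(Rational(324, 289), Rational(1991, 4)) = Rational(576695, 1156)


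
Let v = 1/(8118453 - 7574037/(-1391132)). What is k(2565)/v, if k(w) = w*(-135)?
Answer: -3910776985176747075/1391132 ≈ -2.8112e+12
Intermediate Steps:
k(w) = -135*w
v = 1391132/11293847332833 (v = 1/(8118453 - 7574037*(-1/1391132)) = 1/(8118453 + 7574037/1391132) = 1/(11293847332833/1391132) = 1391132/11293847332833 ≈ 1.2318e-7)
k(2565)/v = (-135*2565)/(1391132/11293847332833) = -346275*11293847332833/1391132 = -3910776985176747075/1391132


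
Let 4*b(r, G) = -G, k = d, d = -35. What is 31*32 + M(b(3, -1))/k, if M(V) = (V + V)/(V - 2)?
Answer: 243042/245 ≈ 992.01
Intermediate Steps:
k = -35
b(r, G) = -G/4 (b(r, G) = (-G)/4 = -G/4)
M(V) = 2*V/(-2 + V) (M(V) = (2*V)/(-2 + V) = 2*V/(-2 + V))
31*32 + M(b(3, -1))/k = 31*32 + (2*(-1/4*(-1))/(-2 - 1/4*(-1)))/(-35) = 992 + (2*(1/4)/(-2 + 1/4))*(-1/35) = 992 + (2*(1/4)/(-7/4))*(-1/35) = 992 + (2*(1/4)*(-4/7))*(-1/35) = 992 - 2/7*(-1/35) = 992 + 2/245 = 243042/245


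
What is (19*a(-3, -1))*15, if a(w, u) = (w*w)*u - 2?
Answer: -3135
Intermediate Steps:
a(w, u) = -2 + u*w² (a(w, u) = w²*u - 2 = u*w² - 2 = -2 + u*w²)
(19*a(-3, -1))*15 = (19*(-2 - 1*(-3)²))*15 = (19*(-2 - 1*9))*15 = (19*(-2 - 9))*15 = (19*(-11))*15 = -209*15 = -3135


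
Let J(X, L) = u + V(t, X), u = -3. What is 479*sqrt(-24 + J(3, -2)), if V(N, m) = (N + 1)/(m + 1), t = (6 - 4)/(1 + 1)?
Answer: 479*I*sqrt(106)/2 ≈ 2465.8*I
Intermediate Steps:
t = 1 (t = 2/2 = 2*(1/2) = 1)
V(N, m) = (1 + N)/(1 + m)
J(X, L) = -3 + 2/(1 + X) (J(X, L) = -3 + (1 + 1)/(1 + X) = -3 + 2/(1 + X))
479*sqrt(-24 + J(3, -2)) = 479*sqrt(-24 + (-1 - 3*3)/(1 + 3)) = 479*sqrt(-24 + (-1 - 9)/4) = 479*sqrt(-24 + (1/4)*(-10)) = 479*sqrt(-24 - 5/2) = 479*sqrt(-53/2) = 479*(I*sqrt(106)/2) = 479*I*sqrt(106)/2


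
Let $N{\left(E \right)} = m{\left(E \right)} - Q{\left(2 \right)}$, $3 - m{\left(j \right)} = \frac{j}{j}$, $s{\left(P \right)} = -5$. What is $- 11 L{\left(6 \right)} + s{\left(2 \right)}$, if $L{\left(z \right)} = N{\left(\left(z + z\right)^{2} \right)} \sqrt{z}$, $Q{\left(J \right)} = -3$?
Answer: $-5 - 55 \sqrt{6} \approx -139.72$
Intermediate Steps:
$m{\left(j \right)} = 2$ ($m{\left(j \right)} = 3 - \frac{j}{j} = 3 - 1 = 2$)
$N{\left(E \right)} = 5$ ($N{\left(E \right)} = 2 - -3 = 2 + 3 = 5$)
$L{\left(z \right)} = 5 \sqrt{z}$
$- 11 L{\left(6 \right)} + s{\left(2 \right)} = - 11 \cdot 5 \sqrt{6} - 5 = - 55 \sqrt{6} - 5 = -5 - 55 \sqrt{6}$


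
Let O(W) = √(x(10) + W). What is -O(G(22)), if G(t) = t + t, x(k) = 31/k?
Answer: -√4710/10 ≈ -6.8629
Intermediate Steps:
G(t) = 2*t
O(W) = √(31/10 + W)
-O(G(22)) = -√(310 + 100*(2*22))/10 = -√(310 + 100*44)/10 = -√(310 + 4400)/10 = -√4710/10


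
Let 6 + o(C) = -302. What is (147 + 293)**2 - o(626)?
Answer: 193908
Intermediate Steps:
o(C) = -308 (o(C) = -6 - 302 = -308)
(147 + 293)**2 - o(626) = (147 + 293)**2 - 1*(-308) = 440**2 + 308 = 193600 + 308 = 193908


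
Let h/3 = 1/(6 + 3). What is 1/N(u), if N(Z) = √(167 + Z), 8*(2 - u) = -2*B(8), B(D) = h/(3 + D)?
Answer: 2*√736197/22309 ≈ 0.076921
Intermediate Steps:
h = ⅓ (h = 3/(6 + 3) = 3/9 = 3*(⅑) = ⅓ ≈ 0.33333)
B(D) = 1/(3*(3 + D)) (B(D) = (⅓)/(3 + D) = 1/(3*(3 + D)))
u = 265/132 (u = 2 - (-1)*1/(3*(3 + 8))/4 = 2 - (-1)*(⅓)/11/4 = 2 - (-1)*(⅓)*(1/11)/4 = 2 - (-1)/(4*33) = 2 - ⅛*(-2/33) = 2 + 1/132 = 265/132 ≈ 2.0076)
1/N(u) = 1/(√(167 + 265/132)) = 1/(√(22309/132)) = 1/(√736197/66) = 2*√736197/22309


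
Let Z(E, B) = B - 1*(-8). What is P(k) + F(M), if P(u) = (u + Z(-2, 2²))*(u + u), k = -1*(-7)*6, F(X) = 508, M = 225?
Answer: 5044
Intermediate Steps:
k = 42 (k = 7*6 = 42)
Z(E, B) = 8 + B (Z(E, B) = B + 8 = 8 + B)
P(u) = 2*u*(12 + u) (P(u) = (u + (8 + 2²))*(u + u) = (u + (8 + 4))*(2*u) = (u + 12)*(2*u) = (12 + u)*(2*u) = 2*u*(12 + u))
P(k) + F(M) = 2*42*(12 + 42) + 508 = 2*42*54 + 508 = 4536 + 508 = 5044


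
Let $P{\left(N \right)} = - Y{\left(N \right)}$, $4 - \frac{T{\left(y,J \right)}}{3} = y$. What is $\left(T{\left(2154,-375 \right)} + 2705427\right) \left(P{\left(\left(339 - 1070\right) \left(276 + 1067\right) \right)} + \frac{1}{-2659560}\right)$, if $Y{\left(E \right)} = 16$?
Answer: $- \frac{38283154340299}{886520} \approx -4.3184 \cdot 10^{7}$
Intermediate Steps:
$T{\left(y,J \right)} = 12 - 3 y$
$P{\left(N \right)} = -16$ ($P{\left(N \right)} = \left(-1\right) 16 = -16$)
$\left(T{\left(2154,-375 \right)} + 2705427\right) \left(P{\left(\left(339 - 1070\right) \left(276 + 1067\right) \right)} + \frac{1}{-2659560}\right) = \left(\left(12 - 6462\right) + 2705427\right) \left(-16 + \frac{1}{-2659560}\right) = \left(\left(12 - 6462\right) + 2705427\right) \left(-16 - \frac{1}{2659560}\right) = \left(-6450 + 2705427\right) \left(- \frac{42552961}{2659560}\right) = 2698977 \left(- \frac{42552961}{2659560}\right) = - \frac{38283154340299}{886520}$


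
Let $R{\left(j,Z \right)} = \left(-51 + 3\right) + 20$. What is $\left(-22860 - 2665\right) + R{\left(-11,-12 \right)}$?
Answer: $-25553$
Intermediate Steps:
$R{\left(j,Z \right)} = -28$ ($R{\left(j,Z \right)} = -48 + 20 = -28$)
$\left(-22860 - 2665\right) + R{\left(-11,-12 \right)} = \left(-22860 - 2665\right) - 28 = -25525 - 28 = -25553$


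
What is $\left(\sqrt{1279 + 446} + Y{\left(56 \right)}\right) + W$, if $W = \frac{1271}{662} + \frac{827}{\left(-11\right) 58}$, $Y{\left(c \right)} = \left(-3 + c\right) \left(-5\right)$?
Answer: $- \frac{27915229}{105589} + 5 \sqrt{69} \approx -222.84$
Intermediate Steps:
$Y{\left(c \right)} = 15 - 5 c$
$W = \frac{65856}{105589}$ ($W = 1271 \cdot \frac{1}{662} + \frac{827}{-638} = \frac{1271}{662} + 827 \left(- \frac{1}{638}\right) = \frac{1271}{662} - \frac{827}{638} = \frac{65856}{105589} \approx 0.6237$)
$\left(\sqrt{1279 + 446} + Y{\left(56 \right)}\right) + W = \left(\sqrt{1279 + 446} + \left(15 - 280\right)\right) + \frac{65856}{105589} = \left(\sqrt{1725} + \left(15 - 280\right)\right) + \frac{65856}{105589} = \left(5 \sqrt{69} - 265\right) + \frac{65856}{105589} = \left(-265 + 5 \sqrt{69}\right) + \frac{65856}{105589} = - \frac{27915229}{105589} + 5 \sqrt{69}$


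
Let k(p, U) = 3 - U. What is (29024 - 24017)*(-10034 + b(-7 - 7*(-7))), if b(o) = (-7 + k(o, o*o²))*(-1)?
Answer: 320738406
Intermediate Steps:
b(o) = 4 + o³ (b(o) = (-7 + (3 - o*o²))*(-1) = (-7 + (3 - o³))*(-1) = (-4 - o³)*(-1) = 4 + o³)
(29024 - 24017)*(-10034 + b(-7 - 7*(-7))) = (29024 - 24017)*(-10034 + (4 + (-7 - 7*(-7))³)) = 5007*(-10034 + (4 + (-7 + 49)³)) = 5007*(-10034 + (4 + 42³)) = 5007*(-10034 + (4 + 74088)) = 5007*(-10034 + 74092) = 5007*64058 = 320738406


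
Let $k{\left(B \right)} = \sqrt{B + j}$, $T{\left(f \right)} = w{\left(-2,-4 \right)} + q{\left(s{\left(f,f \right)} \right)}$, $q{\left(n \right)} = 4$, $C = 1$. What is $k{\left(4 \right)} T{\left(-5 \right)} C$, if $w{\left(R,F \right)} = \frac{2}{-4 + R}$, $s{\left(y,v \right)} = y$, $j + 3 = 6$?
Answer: $\frac{11 \sqrt{7}}{3} \approx 9.7011$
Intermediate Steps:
$j = 3$ ($j = -3 + 6 = 3$)
$T{\left(f \right)} = \frac{11}{3}$ ($T{\left(f \right)} = \frac{2}{-4 - 2} + 4 = \frac{2}{-6} + 4 = 2 \left(- \frac{1}{6}\right) + 4 = - \frac{1}{3} + 4 = \frac{11}{3}$)
$k{\left(B \right)} = \sqrt{3 + B}$ ($k{\left(B \right)} = \sqrt{B + 3} = \sqrt{3 + B}$)
$k{\left(4 \right)} T{\left(-5 \right)} C = \sqrt{3 + 4} \cdot \frac{11}{3} \cdot 1 = \sqrt{7} \cdot \frac{11}{3} \cdot 1 = \frac{11 \sqrt{7}}{3} \cdot 1 = \frac{11 \sqrt{7}}{3}$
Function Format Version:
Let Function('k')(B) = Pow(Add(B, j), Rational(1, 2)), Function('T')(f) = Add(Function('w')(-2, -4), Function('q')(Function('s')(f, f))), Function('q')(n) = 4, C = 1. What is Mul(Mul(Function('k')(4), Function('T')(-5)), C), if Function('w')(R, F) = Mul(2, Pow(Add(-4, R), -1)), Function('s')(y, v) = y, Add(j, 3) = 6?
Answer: Mul(Rational(11, 3), Pow(7, Rational(1, 2))) ≈ 9.7011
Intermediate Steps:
j = 3 (j = Add(-3, 6) = 3)
Function('T')(f) = Rational(11, 3) (Function('T')(f) = Add(Mul(2, Pow(Add(-4, -2), -1)), 4) = Add(Mul(2, Pow(-6, -1)), 4) = Add(Mul(2, Rational(-1, 6)), 4) = Add(Rational(-1, 3), 4) = Rational(11, 3))
Function('k')(B) = Pow(Add(3, B), Rational(1, 2)) (Function('k')(B) = Pow(Add(B, 3), Rational(1, 2)) = Pow(Add(3, B), Rational(1, 2)))
Mul(Mul(Function('k')(4), Function('T')(-5)), C) = Mul(Mul(Pow(Add(3, 4), Rational(1, 2)), Rational(11, 3)), 1) = Mul(Mul(Pow(7, Rational(1, 2)), Rational(11, 3)), 1) = Mul(Mul(Rational(11, 3), Pow(7, Rational(1, 2))), 1) = Mul(Rational(11, 3), Pow(7, Rational(1, 2)))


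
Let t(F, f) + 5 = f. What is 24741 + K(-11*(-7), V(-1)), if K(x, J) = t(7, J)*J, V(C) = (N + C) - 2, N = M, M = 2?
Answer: 24747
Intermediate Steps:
N = 2
t(F, f) = -5 + f
V(C) = C (V(C) = (2 + C) - 2 = C)
K(x, J) = J*(-5 + J) (K(x, J) = (-5 + J)*J = J*(-5 + J))
24741 + K(-11*(-7), V(-1)) = 24741 - (-5 - 1) = 24741 - 1*(-6) = 24741 + 6 = 24747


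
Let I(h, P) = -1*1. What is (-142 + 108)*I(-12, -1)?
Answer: 34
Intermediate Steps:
I(h, P) = -1
(-142 + 108)*I(-12, -1) = (-142 + 108)*(-1) = -34*(-1) = 34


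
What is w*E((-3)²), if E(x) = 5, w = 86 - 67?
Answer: 95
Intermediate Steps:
w = 19
w*E((-3)²) = 19*5 = 95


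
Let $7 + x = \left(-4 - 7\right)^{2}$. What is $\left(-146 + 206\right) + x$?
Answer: $174$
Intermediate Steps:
$x = 114$ ($x = -7 + \left(-4 - 7\right)^{2} = -7 + \left(-11\right)^{2} = -7 + 121 = 114$)
$\left(-146 + 206\right) + x = \left(-146 + 206\right) + 114 = 60 + 114 = 174$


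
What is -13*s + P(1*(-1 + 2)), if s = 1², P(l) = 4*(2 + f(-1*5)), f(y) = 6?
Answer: 19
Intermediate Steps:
P(l) = 32 (P(l) = 4*(2 + 6) = 4*8 = 32)
s = 1
-13*s + P(1*(-1 + 2)) = -13*1 + 32 = -13 + 32 = 19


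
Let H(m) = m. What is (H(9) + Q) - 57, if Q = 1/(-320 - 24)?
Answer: -16513/344 ≈ -48.003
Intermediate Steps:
Q = -1/344 (Q = 1/(-344) = -1/344 ≈ -0.0029070)
(H(9) + Q) - 57 = (9 - 1/344) - 57 = 3095/344 - 57 = -16513/344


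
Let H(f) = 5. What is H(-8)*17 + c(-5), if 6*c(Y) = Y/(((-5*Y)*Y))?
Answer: 12751/150 ≈ 85.007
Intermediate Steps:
c(Y) = -1/(30*Y) (c(Y) = (Y/(((-5*Y)*Y)))/6 = (Y/((-5*Y²)))/6 = (Y*(-1/(5*Y²)))/6 = (-1/(5*Y))/6 = -1/(30*Y))
H(-8)*17 + c(-5) = 5*17 - 1/30/(-5) = 85 - 1/30*(-⅕) = 85 + 1/150 = 12751/150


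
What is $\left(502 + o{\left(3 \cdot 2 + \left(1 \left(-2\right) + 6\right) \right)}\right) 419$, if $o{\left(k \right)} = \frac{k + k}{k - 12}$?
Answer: $206148$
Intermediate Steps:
$o{\left(k \right)} = \frac{2 k}{-12 + k}$
$\left(502 + o{\left(3 \cdot 2 + \left(1 \left(-2\right) + 6\right) \right)}\right) 419 = \left(502 + \frac{2 \left(3 \cdot 2 + \left(1 \left(-2\right) + 6\right)\right)}{-12 + \left(3 \cdot 2 + \left(1 \left(-2\right) + 6\right)\right)}\right) 419 = \left(502 + \frac{2 \left(6 + \left(-2 + 6\right)\right)}{-12 + \left(6 + \left(-2 + 6\right)\right)}\right) 419 = \left(502 + \frac{2 \left(6 + 4\right)}{-12 + \left(6 + 4\right)}\right) 419 = \left(502 + 2 \cdot 10 \frac{1}{-12 + 10}\right) 419 = \left(502 + 2 \cdot 10 \frac{1}{-2}\right) 419 = \left(502 + 2 \cdot 10 \left(- \frac{1}{2}\right)\right) 419 = \left(502 - 10\right) 419 = 492 \cdot 419 = 206148$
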